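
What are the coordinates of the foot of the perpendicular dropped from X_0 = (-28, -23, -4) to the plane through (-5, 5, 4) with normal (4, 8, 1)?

(-12, 9, 0)

n = (4, 8, 1), |n|² = 81, and n·X_0 − 24 = -324.
t = -324/81 = -4, so the foot is X_0 − t·n = (-28, -23, -4) − (-4)·(4, 8, 1) = (-12, 9, 0).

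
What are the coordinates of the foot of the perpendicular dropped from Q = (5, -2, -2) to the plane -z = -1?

The perpendicular from Q has direction n = (0, 0, -1): r = (5, -2, -2) + λ(0, 0, -1).
Substitute into the plane: n·(Q + λn) = -1 gives 2 + 1λ = -1, so λ = -3.
Foot = (5, -2, -2) + (-3)·(0, 0, -1) = (5, -2, 1).

(5, -2, 1)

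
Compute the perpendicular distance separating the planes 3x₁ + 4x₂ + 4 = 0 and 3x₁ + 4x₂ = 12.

16/5

With common normal n = (3, 4, 0) (|n| = 5), the distance is |(-4) − 12|/|n| = 16/5.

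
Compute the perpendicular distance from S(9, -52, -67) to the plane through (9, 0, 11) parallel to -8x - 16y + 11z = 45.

Parallel planes share the normal n = (-8, -16, 11); since (9, 0, 11) lies on the plane, its equation is -8x - 16y + 11z = 49.
Then n·(9, -52, -67) - 49 = -26.
|n| = √(64 + 256 + 121) = 21, so the distance is |-26|/21 = 26/21.

26/21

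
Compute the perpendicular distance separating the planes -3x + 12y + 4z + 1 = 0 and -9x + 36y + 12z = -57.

Divide the second equation by 3 to match normals: -3x + 12y + 4z = -19.
With common normal n = (-3, 12, 4) (|n| = 13), the distance is |(-1) − (-19)|/|n| = 18/13.

18/13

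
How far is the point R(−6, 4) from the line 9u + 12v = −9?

d = |9·(-6) + 12·4 − (-9)| / √(81 + 144) = |3|/15 = 1/5.

1/5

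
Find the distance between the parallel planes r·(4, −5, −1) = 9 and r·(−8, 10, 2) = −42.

Divide the second equation by -2 to match normals: 4x − 5y − z = 21.
With common normal n = (4, −5, −1) (|n| = √42), the distance is |9 − 21|/|n| = 12/√42.

12/√42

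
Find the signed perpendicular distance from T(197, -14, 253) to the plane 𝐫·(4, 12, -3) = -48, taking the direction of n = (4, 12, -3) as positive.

-7

n·T − (-48) = -91.
|n| = 13, so the signed distance is -91/13 = -7.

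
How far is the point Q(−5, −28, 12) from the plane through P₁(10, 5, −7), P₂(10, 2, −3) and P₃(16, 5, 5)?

P₁P₂ = (0, −3, 4) and P₁P₃ = (6, 0, 12), so a normal is n = P₁P₂ × P₁P₃ = (−36, 24, 18).
n = (−36, 24, 18); n·P − (-366) = 90; |n| = 6√61; distance = 90/(6√61) = 15√61/61.

15√61/61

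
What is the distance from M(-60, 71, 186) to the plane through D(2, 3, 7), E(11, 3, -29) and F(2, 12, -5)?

DE = (9, 0, -36) and DF = (0, 9, -12), so a normal is n = DE × DF = (324, 108, 81).
Then n·(-60, 71, 186) - 1539 = 1755.
|n| = √(104976 + 11664 + 6561) = 351, so the distance is |1755|/351 = 5.

5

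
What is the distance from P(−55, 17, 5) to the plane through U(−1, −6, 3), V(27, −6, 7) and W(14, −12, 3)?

7/5

UV = (28, 0, 4) and UW = (15, −6, 0), so a normal is n = UV × UW = (24, 60, −168).
Then n·(−55, 17, 5) − (−888) = −252.
|n| = √(576 + 3600 + 28224) = 180, so the distance is |-252|/180 = 7/5.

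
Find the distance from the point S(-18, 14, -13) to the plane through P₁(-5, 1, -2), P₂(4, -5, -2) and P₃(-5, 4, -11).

2/√14

P₁P₂ = (9, -6, 0) and P₁P₃ = (0, 3, -9), so a normal is n = P₁P₂ × P₁P₃ = (54, 81, 27).
Then n·(-18, 14, -13) - (-243) = 54.
|n| = √(2916 + 6561 + 729) = 27√14, so the distance is |54|/(27√14) = 2/√14.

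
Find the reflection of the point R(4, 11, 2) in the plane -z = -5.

With n = (0, 0, -1), the signed offset is (n·R − (-5))/|n|² = 3/1 = 3.
R' = R − 2t·n = (4, 11, 2) − 6·(0, 0, -1) = (4, 11, 8).

(4, 11, 8)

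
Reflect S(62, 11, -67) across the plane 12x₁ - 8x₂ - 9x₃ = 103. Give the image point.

n = (12, -8, -9), |n|² = 289, n·S − 103 = 1156, so t = 1156/289 = 4.
Foot F = S − 4·n = (14, 43, -31); the reflection is 2F − S = (-34, 75, 5).

(-34, 75, 5)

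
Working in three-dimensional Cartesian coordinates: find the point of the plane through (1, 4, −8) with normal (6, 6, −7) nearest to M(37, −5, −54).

n = (6, 6, −7), |n|² = 121, and n·M − 86 = 484.
t = 484/121 = 4, so the foot is M − t·n = (37, −5, −54) − 4·(6, 6, −7) = (13, −29, −26).

(13, -29, -26)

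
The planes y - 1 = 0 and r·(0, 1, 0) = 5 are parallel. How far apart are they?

4

With common normal n = (0, 1, 0) (|n| = 1), the distance is |1 − 5|/|n| = 4/1 = 4.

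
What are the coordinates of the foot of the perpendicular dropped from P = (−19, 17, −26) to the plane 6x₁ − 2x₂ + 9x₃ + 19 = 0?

(-1, 11, 1)

n = (6, −2, 9), |n|² = 121, and n·P − (-19) = -363.
t = -363/121 = -3, so the foot is P − t·n = (−19, 17, −26) − (-3)·(6, −2, 9) = (−1, 11, 1).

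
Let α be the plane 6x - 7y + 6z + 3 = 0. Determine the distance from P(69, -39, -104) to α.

6

n = (6, -7, 6); n·P − (-3) = 66; |n| = 11; distance = 66/11 = 6.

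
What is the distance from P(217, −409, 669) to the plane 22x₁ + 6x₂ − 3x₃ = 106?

d = |22·217 + 6·(-409) + (-3)·669 − 106| / √(484 + 36 + 9) = |207| / 23 = 9.

9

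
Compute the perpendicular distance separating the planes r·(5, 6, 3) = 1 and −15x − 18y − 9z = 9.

Divide the second equation by -3 to match normals: 5x + 6y + 3z = -3.
With common normal n = (5, 6, 3) (|n| = √70), the distance is |1 − (-3)|/|n| = 4/√70.

2√70/35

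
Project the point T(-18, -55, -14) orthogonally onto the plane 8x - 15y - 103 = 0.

(-34, -25, -14)

n = (8, -15, 0), |n|² = 289, and n·T − 103 = 578.
t = 578/289 = 2, so the foot is T − t·n = (-18, -55, -14) − 2·(8, -15, 0) = (-34, -25, -14).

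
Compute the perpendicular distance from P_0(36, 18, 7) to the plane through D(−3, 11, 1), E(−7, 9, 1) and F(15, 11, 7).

DE = (−4, −2, 0) and DF = (18, 0, 6), so a normal is n = DE × DF = (−12, 24, 36).
Then n·(36, 18, 7) − 336 = −84.
|n| = √(144 + 576 + 1296) = 12√14, so the distance is |-84|/(12√14) = √14/2.

7/√14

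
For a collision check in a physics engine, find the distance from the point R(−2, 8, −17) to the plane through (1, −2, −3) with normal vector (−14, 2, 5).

The plane has equation n·(r − (1, −2, −3)) = 0, i.e. n·r = -33.
Then n·(−2, 8, −17) − (−33) = −8.
|n| = √(196 + 4 + 25) = 15, so the distance is |-8|/15 = 8/15.

8/15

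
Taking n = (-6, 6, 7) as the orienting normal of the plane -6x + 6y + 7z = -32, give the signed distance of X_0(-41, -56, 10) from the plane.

12/11

n·X_0 − (-32) = 12.
|n| = 11, so the signed distance is 12/11.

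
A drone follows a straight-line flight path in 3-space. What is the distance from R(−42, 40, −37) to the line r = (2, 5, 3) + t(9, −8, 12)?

√137

Direction vector d = (9, −8, 12).
AP = (−44, 35, −40); AP·d = -1156, |AP|² = 4761, |d|² = 289.
distance² = |AP|² − (AP·d)²/|d|² = 4761 − 1336336/289 = 137, so the distance is √137.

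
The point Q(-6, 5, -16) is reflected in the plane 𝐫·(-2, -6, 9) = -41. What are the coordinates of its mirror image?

n = (-2, -6, 9), |n|² = 121, n·Q − (-41) = -121, so t = -121/121 = -1.
Foot F = Q − (-1)·n = (-8, -1, -7); the reflection is 2F − Q = (-10, -7, 2).

(-10, -7, 2)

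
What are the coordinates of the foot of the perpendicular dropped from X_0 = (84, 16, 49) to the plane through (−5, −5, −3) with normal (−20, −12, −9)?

n = (−20, −12, −9), |n|² = 625, and n·X_0 − 187 = -2500.
t = -2500/625 = -4, so the foot is X_0 − t·n = (84, 16, 49) − (-4)·(−20, −12, −9) = (4, −32, 13).

(4, -32, 13)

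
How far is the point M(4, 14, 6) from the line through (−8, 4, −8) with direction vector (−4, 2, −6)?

6√6

Direction vector d = (−4, 2, −6).
AP = (12, 10, 14), and AP × d = (−88, 16, 64).
|AP × d|² = 12096 and |d|² = 56, so the distance is √(12096/56) = √216 = 6√6.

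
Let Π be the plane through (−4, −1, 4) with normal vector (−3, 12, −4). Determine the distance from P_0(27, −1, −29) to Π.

The plane has equation n·(r − (−4, −1, 4)) = 0, i.e. n·r = -16.
Then n·(27, −1, −29) − (−16) = 39.
|n| = √(9 + 144 + 16) = 13, so the distance is |39|/13 = 3.

3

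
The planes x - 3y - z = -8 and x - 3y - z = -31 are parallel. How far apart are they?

With common normal n = (1, -3, -1) (|n| = √11), the distance is |(-8) − (-31)|/|n| = 23/√11 = 23√11/11.

23√11/11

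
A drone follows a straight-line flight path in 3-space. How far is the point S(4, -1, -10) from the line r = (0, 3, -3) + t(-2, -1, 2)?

3√5

Direction vector d = (-2, -1, 2).
AP = (4, -4, -7); AP·d = -18, |AP|² = 81, |d|² = 9.
distance² = |AP|² − (AP·d)²/|d|² = 81 − 324/9 = 45, so the distance is 3√5.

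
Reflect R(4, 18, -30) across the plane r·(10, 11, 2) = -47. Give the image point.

(-16, -4, -34)

n = (10, 11, 2), |n|² = 225, n·R − (-47) = 225, so t = 225/225 = 1.
Foot F = R − 1·n = (-6, 7, -32); the reflection is 2F − R = (-16, -4, -34).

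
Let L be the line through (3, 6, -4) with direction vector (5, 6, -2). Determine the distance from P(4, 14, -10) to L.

Direction vector d = (5, 6, -2).
AP = (1, 8, -6), and AP × d = (20, -28, -34).
|AP × d|² = 2340 and |d|² = 65, so the distance is √(2340/65) = √36 = 6.

6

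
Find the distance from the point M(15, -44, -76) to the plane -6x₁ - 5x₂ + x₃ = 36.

9√62/31

Normal vector n = (-6, -5, 1), and n·(15, -44, -76) - 36 = 18.
|n| = √(36 + 25 + 1) = √62, so the distance is |18|/√62 = 9√62/31.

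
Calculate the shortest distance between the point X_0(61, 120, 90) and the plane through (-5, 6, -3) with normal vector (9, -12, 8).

The plane has equation n·(r − (-5, 6, -3)) = 0, i.e. n·r = -141.
d = |9·61 + (-12)·120 + 8·90 − (-141)| / √(81 + 144 + 64) = |-30| / 17 = 30/17.

30/17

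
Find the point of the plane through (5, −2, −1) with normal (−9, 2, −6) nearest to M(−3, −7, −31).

n = (−9, 2, −6), |n|² = 121, and n·M − (-43) = 242.
t = 242/121 = 2, so the foot is M − t·n = (−3, −7, −31) − 2·(−9, 2, −6) = (15, −11, −19).

(15, -11, -19)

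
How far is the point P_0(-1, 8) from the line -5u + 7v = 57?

d = |(-5)·(-1) + 7·8 − 57| / √(25 + 49) = |4|/√74 = 2√74/37.

4/√74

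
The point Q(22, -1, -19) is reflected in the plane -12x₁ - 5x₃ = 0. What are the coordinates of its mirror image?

(-2, -1, -29)

With n = (-12, 0, -5), the signed offset is (n·Q − 0)/|n|² = -169/169 = -1.
Q' = Q − 2t·n = (22, -1, -19) − (-2)·(-12, 0, -5) = (-2, -1, -29).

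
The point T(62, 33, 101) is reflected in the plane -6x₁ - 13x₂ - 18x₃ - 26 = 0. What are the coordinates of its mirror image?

With n = (-6, -13, -18), the signed offset is (n·T − 26)/|n|² = -2645/529 = -5.
T' = T − 2t·n = (62, 33, 101) − (-10)·(-6, -13, -18) = (2, -97, -79).

(2, -97, -79)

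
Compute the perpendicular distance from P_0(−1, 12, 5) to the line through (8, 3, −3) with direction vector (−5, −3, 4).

Direction vector d = (−5, −3, 4).
AP = (−9, 9, 8), and AP × d = (60, −4, 72).
|AP × d|² = 8800 and |d|² = 50, so the distance is √(8800/50) = √176 = 4√11.

4√11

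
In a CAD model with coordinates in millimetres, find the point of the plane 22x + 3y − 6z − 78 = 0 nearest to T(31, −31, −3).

n = (22, 3, −6), |n|² = 529, and n·T − 78 = 529.
t = 529/529 = 1, so the foot is T − t·n = (31, −31, −3) − 1·(22, 3, −6) = (9, −34, 3).

(9, -34, 3)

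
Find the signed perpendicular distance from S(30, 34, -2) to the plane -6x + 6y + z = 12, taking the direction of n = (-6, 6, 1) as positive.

n·S − 12 = 10.
|n| = √73, so the signed distance is 10√73/73.

10√73/73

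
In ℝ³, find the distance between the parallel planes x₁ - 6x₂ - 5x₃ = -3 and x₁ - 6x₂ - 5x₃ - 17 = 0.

With common normal n = (1, -6, -5) (|n| = √62), the distance is |(-3) − 17|/|n| = 20/√62 = 10√62/31.

10√62/31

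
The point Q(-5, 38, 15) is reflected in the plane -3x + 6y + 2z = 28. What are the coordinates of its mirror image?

n = (-3, 6, 2), |n|² = 49, n·Q − 28 = 245, so t = 245/49 = 5.
Foot F = Q − 5·n = (10, 8, 5); the reflection is 2F − Q = (25, -22, -5).

(25, -22, -5)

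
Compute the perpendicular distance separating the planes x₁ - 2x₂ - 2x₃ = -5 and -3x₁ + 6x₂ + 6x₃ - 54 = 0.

13/3

Divide the second equation by -3 to match normals: x₁ - 2x₂ - 2x₃ = -18.
Both planes have normal n = (1, -2, -2), |n| = 3. Any point on the first plane is at distance |(-18) − (-5)|/|n| = 13/3 from the second.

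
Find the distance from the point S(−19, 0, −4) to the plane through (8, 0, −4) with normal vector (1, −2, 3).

The plane has equation n·(r − (8, 0, −4)) = 0, i.e. n·r = -4.
Then n·(−19, 0, −4) − (−4) = −27.
|n| = √(1 + 4 + 9) = √14, so the distance is |-27|/√14 = 27√14/14.

27√14/14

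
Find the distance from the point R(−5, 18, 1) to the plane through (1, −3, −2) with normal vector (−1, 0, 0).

The plane has equation n·(r − (1, −3, −2)) = 0, i.e. n·r = -1.
n = (−1, 0, 0); n·P − (-1) = 6; |n| = 1; distance = 6/1 = 6.

6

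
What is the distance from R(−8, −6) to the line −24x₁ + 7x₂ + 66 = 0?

d = |(-24)·(-8) + 7·(-6) − (-66)| / √(576 + 49) = |216|/25 = 216/25.

216/25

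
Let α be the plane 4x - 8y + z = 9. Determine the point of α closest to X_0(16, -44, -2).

n = (4, -8, 1), |n|² = 81, and n·X_0 − 9 = 405.
t = 405/81 = 5, so the foot is X_0 − t·n = (16, -44, -2) − 5·(4, -8, 1) = (-4, -4, -7).

(-4, -4, -7)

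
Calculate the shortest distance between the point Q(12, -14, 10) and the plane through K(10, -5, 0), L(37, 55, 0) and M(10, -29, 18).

1/25

KL = (27, 60, 0) and KM = (0, -24, 18), so a normal is n = KL × KM = (1080, -486, -648).
d = |1080·12 + (-486)·(-14) + (-648)·10 − 13230| / √(1166400 + 236196 + 419904) = |54| / 1350 = 1/25.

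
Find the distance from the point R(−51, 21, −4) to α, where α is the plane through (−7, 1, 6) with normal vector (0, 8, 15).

10/17

The plane has equation n·(r − (−7, 1, 6)) = 0, i.e. n·r = 98.
n = (0, 8, 15); n·P − 98 = 10; |n| = 17; distance = 10/17.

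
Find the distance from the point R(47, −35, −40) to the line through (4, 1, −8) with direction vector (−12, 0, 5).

√1465

Direction vector d = (−12, 0, 5).
AP = (43, −36, −32), and AP × d = (−180, 169, −432).
|AP × d|² = 247585 and |d|² = 169, so the distance is √(247585/169) = √1465.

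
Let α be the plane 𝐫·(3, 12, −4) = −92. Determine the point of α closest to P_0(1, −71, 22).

n = (3, 12, −4), |n|² = 169, and n·P_0 − (-92) = -845.
t = -845/169 = -5, so the foot is P_0 − t·n = (1, −71, 22) − (-5)·(3, 12, −4) = (16, −11, 2).

(16, -11, 2)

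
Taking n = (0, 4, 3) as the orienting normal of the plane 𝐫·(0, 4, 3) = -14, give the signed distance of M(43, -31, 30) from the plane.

-4

n·M − (-14) = -20.
|n| = 5, so the signed distance is -20/5 = -4.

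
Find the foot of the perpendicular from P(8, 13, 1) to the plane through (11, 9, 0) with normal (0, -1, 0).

(8, 9, 1)

n = (0, -1, 0), |n|² = 1, and n·P − (-9) = -4.
t = -4/1 = -4, so the foot is P − t·n = (8, 13, 1) − (-4)·(0, -1, 0) = (8, 9, 1).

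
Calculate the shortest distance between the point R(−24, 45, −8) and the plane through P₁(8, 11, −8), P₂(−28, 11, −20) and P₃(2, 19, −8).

2

P₁P₂ = (−36, 0, −12) and P₁P₃ = (−6, 8, 0), so a normal is n = P₁P₂ × P₁P₃ = (96, 72, −288).
d = |96·(-24) + 72·45 + (-288)·(-8) − 3864| / √(9216 + 5184 + 82944) = |-624| / 312 = 2.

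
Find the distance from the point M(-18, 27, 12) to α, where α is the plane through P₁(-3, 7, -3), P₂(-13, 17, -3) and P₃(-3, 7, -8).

P₁P₂ = (-10, 10, 0) and P₁P₃ = (0, 0, -5), so a normal is n = P₁P₂ × P₁P₃ = (-50, -50, 0).
Then n·(-18, 27, 12) - (-200) = -250.
|n| = √(2500 + 2500 + 0) = 50√2, so the distance is |-250|/(50√2) = 5√2/2.

5/√2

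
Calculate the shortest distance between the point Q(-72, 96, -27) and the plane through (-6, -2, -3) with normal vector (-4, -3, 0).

6

The plane has equation n·(r − (-6, -2, -3)) = 0, i.e. n·r = 30.
n = (-4, -3, 0); n·P − 30 = -30; |n| = 5; distance = 30/5 = 6.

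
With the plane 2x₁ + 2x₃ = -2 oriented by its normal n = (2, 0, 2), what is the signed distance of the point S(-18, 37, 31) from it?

n·S − (-2) = 28.
|n| = 2√2, so the signed distance is 7√2.

7√2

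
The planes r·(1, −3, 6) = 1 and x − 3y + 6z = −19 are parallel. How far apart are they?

10√46/23

Both planes have normal n = (1, −3, 6), |n| = √46. Any point on the first plane is at distance |(-19) − 1|/|n| = 20/√46 = 10√46/23 from the second.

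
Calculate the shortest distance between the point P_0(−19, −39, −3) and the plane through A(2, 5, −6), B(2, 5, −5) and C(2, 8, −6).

AB = (0, 0, 1) and AC = (0, 3, 0), so a normal is n = AB × AC = (−3, 0, 0).
Then n·(−19, −39, −3) − (−6) = 63.
|n| = √(9 + 0 + 0) = 3, so the distance is |63|/3 = 21.

21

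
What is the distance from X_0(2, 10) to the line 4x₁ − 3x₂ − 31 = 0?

The normal to the line is n = (4, −3) with |n| = 5.
|n·X_0 − 31| = |-22 − 31| = 53, so the distance is 53/5.

53/5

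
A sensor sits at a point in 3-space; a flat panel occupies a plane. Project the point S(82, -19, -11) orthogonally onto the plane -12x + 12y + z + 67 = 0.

(34, 29, -7)

n = (-12, 12, 1), |n|² = 289, and n·S − (-67) = -1156.
t = -1156/289 = -4, so the foot is S − t·n = (82, -19, -11) − (-4)·(-12, 12, 1) = (34, 29, -7).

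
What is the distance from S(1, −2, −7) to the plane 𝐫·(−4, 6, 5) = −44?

Normal vector n = (−4, 6, 5), and n·(1, −2, −7) − (−44) = −7.
|n| = √(16 + 36 + 25) = √77, so the distance is |-7|/√77 = √77/11.

7/√77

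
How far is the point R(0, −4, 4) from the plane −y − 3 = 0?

1

d = |(-1)·(-4) − 3| / √(0 + 1 + 0) = |1| / 1 = 1.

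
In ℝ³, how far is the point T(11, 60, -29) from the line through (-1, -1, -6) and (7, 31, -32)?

A direction vector is d = (8, 32, -26).
AP = (12, 61, -23), and AP × d = (-850, 128, -104).
|AP × d|² = 749700 and |d|² = 1764, so the distance is √(749700/1764) = √425 = 5√17.

5√17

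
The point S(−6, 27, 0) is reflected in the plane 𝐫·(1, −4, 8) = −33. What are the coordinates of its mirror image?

(-4, 19, 16)

With n = (1, −4, 8), the signed offset is (n·S − (-33))/|n|² = -81/81 = -1.
S' = S − 2t·n = (−6, 27, 0) − (-2)·(1, −4, 8) = (−4, 19, 16).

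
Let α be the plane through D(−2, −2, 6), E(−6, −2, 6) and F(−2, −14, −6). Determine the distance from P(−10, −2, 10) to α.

2√2

DE = (−4, 0, 0) and DF = (0, −12, −12), so a normal is n = DE × DF = (0, −48, 48).
Then n·(−10, −2, 10) − 384 = 192.
|n| = √(0 + 2304 + 2304) = 48√2, so the distance is |192|/(48√2) = 2√2.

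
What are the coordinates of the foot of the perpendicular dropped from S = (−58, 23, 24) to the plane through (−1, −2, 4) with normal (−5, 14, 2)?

(-43, -19, 18)

The perpendicular from S has direction n = (−5, 14, 2): r = (−58, 23, 24) + λ(−5, 14, 2).
Substitute into the plane: n·(S + λn) = -15 gives 660 + 225λ = -15, so λ = -3.
Foot = (−58, 23, 24) + (-3)·(−5, 14, 2) = (−43, −19, 18).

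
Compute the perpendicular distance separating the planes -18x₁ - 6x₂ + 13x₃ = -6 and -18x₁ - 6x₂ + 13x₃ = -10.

4/23

Both planes have normal n = (-18, -6, 13), |n| = 23. Any point on the first plane is at distance |(-10) − (-6)|/|n| = 4/23 from the second.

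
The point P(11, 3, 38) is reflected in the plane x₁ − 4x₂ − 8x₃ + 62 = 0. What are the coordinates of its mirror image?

(17, -21, -10)

n = (1, −4, −8), |n|² = 81, n·P − (-62) = -243, so t = -243/81 = -3.
Foot F = P − (-3)·n = (14, −9, 14); the reflection is 2F − P = (17, −21, −10).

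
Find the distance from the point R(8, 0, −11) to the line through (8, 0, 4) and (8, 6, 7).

A direction vector is d = (0, 6, 3).
AP = (0, 0, −15), and AP × d = (90, 0, 0).
|AP × d|² = 8100 and |d|² = 45, so the distance is √(8100/45) = √180 = 6√5.

6√5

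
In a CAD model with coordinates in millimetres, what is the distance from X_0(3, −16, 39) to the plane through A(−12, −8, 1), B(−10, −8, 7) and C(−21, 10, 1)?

10/7

AB = (2, 0, 6) and AC = (−9, 18, 0), so a normal is n = AB × AC = (−108, −54, 36).
n = (−108, −54, 36); n·P − 1764 = 180; |n| = 126; distance = 180/126 = 10/7.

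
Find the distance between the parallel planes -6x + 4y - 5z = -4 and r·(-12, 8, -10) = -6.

1/√77

Divide the second equation by 2 to match normals: -6x + 4y - 5z = -3.
Both planes have normal n = (-6, 4, -5), |n| = √77. Any point on the first plane is at distance |(-3) − (-4)|/|n| = 1/√77 = √77/77 from the second.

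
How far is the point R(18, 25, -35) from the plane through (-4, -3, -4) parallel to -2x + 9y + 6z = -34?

2

Parallel planes share the normal n = (-2, 9, 6); since (-4, -3, -4) lies on the plane, its equation is -2x + 9y + 6z = -43.
Then n·(18, 25, -35) - (-43) = 22.
|n| = √(4 + 81 + 36) = 11, so the distance is |22|/11 = 2.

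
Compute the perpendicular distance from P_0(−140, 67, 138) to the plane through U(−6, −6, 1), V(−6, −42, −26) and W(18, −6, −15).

5

UV = (0, −36, −27) and UW = (24, 0, −16), so a normal is n = UV × UW = (576, −648, 864).
Then n·(−140, 67, 138) − 1296 = −6120.
|n| = √(331776 + 419904 + 746496) = 1224, so the distance is |-6120|/1224 = 5.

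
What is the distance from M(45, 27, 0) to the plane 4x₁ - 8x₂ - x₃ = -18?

Normal vector n = (4, -8, -1), and n·(45, 27, 0) - (-18) = -18.
|n| = √(16 + 64 + 1) = 9, so the distance is |-18|/9 = 2.

2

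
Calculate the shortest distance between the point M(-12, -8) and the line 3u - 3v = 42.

9√2

d = |3·(-12) + (-3)·(-8) − 42| / √(9 + 9) = |-54|/(3√2) = 9√2.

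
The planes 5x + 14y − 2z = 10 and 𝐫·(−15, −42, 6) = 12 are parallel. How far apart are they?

Divide the second equation by -3 to match normals: 5x + 14y − 2z = -4.
Both planes have normal n = (5, 14, −2), |n| = 15. Any point on the first plane is at distance |(-4) − 10|/|n| = 14/15 from the second.

14/15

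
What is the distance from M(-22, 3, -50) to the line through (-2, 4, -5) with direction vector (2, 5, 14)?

√401

Direction vector d = (2, 5, 14).
AP = (-20, -1, -45); AP·d = -675, |AP|² = 2426, |d|² = 225.
distance² = |AP|² − (AP·d)²/|d|² = 2426 − 455625/225 = 401, so the distance is √401.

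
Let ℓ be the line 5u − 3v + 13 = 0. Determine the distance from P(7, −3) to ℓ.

57/√34

d = |5·7 + (-3)·(-3) − (-13)| / √(25 + 9) = |57|/√34 = 57/√34.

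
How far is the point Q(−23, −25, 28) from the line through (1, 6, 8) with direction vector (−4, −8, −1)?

Direction vector d = (−4, −8, −1).
AP = (−24, −31, 20); AP·d = 324, |AP|² = 1937, |d|² = 81.
distance² = |AP|² − (AP·d)²/|d|² = 1937 − 104976/81 = 641, so the distance is √641.

√641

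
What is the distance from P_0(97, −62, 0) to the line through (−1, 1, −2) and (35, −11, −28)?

A direction vector is d = (36, −12, −26).
AP = (98, −63, 2); AP·d = 4232, |AP|² = 13577, |d|² = 2116.
distance² = |AP|² − (AP·d)²/|d|² = 13577 − 17909824/2116 = 5113, so the distance is √5113.

√5113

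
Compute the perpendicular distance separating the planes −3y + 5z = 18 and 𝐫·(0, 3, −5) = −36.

Divide the second equation by -1 to match normals: −3y + 5z = 36.
With common normal n = (0, −3, 5) (|n| = √34), the distance is |18 − 36|/|n| = 18/√34 = 9√34/17.

18/√34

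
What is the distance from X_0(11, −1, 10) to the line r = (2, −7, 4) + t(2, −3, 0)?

3√17

Direction vector d = (2, −3, 0).
AP = (9, 6, 6), and AP × d = (18, 12, −39).
|AP × d|² = 1989 and |d|² = 13, so the distance is √(1989/13) = √153 = 3√17.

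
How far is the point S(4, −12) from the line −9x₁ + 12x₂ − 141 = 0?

107/5

The normal to the line is n = (−9, 12) with |n| = 15.
|n·S − 141| = |-180 − 141| = 321, so the distance is 321/15 = 107/5.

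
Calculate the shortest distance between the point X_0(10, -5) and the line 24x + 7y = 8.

197/25

The normal to the line is n = (24, 7) with |n| = 25.
|n·X_0 − 8| = |205 − 8| = 197, so the distance is 197/25.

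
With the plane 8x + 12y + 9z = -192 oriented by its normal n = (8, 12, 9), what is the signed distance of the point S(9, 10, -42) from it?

6/17

n·S − (-192) = 6.
|n| = 17, so the signed distance is 6/17.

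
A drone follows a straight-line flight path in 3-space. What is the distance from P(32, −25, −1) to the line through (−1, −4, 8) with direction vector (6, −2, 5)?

Direction vector d = (6, −2, 5).
AP = (33, −21, −9); AP·d = 195, |AP|² = 1611, |d|² = 65.
distance² = |AP|² − (AP·d)²/|d|² = 1611 − 38025/65 = 1026, so the distance is 3√114.

3√114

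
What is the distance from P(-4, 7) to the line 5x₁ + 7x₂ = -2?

31/√74

d = |5·(-4) + 7·7 − (-2)| / √(25 + 49) = |31|/√74 = 31/√74.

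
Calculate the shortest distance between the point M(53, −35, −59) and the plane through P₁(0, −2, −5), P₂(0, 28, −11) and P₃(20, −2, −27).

23/15

P₁P₂ = (0, 30, −6) and P₁P₃ = (20, 0, −22), so a normal is n = P₁P₂ × P₁P₃ = (−660, −120, −600).
Then n·(53, −35, −59) − 3240 = 1380.
|n| = √(435600 + 14400 + 360000) = 900, so the distance is |1380|/900 = 23/15.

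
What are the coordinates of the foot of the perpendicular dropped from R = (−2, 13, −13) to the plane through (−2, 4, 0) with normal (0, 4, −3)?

(-2, 1, -4)

n = (0, 4, −3), |n|² = 25, and n·R − 16 = 75.
t = 75/25 = 3, so the foot is R − t·n = (−2, 13, −13) − 3·(0, 4, −3) = (−2, 1, −4).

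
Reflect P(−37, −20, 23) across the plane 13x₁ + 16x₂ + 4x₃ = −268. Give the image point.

(-11, 12, 31)

n = (13, 16, 4), |n|² = 441, n·P − (-268) = -441, so t = -441/441 = -1.
Foot F = P − (-1)·n = (−24, −4, 27); the reflection is 2F − P = (−11, 12, 31).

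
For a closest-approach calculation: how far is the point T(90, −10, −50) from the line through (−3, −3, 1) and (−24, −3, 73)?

√5674

A direction vector is d = (−21, 0, 72).
AP = (93, −7, −51), and AP × d = (−504, −5625, −147).
|AP × d|² = 31916250 and |d|² = 5625, so the distance is √(31916250/5625) = √5674.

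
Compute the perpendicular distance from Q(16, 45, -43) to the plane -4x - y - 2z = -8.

Normal vector n = (-4, -1, -2), and n·(16, 45, -43) - (-8) = -15.
|n| = √(16 + 1 + 4) = √21, so the distance is |-15|/√21 = 15/√21.

5√21/7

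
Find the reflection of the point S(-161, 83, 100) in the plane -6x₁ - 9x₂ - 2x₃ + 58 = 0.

n = (-6, -9, -2), |n|² = 121, n·S − (-58) = 77, so t = 77/121 = 7/11.
Foot F = S − (7/11)·n = (-1729/11, 976/11, 1114/11); the reflection is 2F − S = (-1687/11, 1039/11, 1128/11).

(-1687/11, 1039/11, 1128/11)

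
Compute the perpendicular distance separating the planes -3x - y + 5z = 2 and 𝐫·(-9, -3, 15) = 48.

Divide the second equation by 3 to match normals: -3x - y + 5z = 16.
With common normal n = (-3, -1, 5) (|n| = √35), the distance is |2 − 16|/|n| = 14/√35.

2√35/5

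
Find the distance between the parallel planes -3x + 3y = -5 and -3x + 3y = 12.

17√2/6

Both planes have normal n = (-3, 3, 0), |n| = 3√2. Any point on the first plane is at distance |12 − (-5)|/|n| = 17/(3√2) = 17√2/6 from the second.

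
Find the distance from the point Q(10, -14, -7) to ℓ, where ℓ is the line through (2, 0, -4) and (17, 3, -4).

9√3

A direction vector is d = (15, 3, 0).
AP = (8, -14, -3); AP·d = 78, |AP|² = 269, |d|² = 234.
distance² = |AP|² − (AP·d)²/|d|² = 269 − 6084/234 = 243, so the distance is 9√3.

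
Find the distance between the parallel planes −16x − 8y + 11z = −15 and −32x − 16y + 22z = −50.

10/21

Divide the second equation by 2 to match normals: −16x − 8y + 11z = -25.
With common normal n = (−16, −8, 11) (|n| = 21), the distance is |(-15) − (-25)|/|n| = 10/21.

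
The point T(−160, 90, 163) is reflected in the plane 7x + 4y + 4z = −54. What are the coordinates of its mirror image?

n = (7, 4, 4), |n|² = 81, n·T − (-54) = -54, so t = -54/81 = -2/3.
Foot F = T − (-2/3)·n = (−466/3, 278/3, 497/3); the reflection is 2F − T = (−452/3, 286/3, 505/3).

(-452/3, 286/3, 505/3)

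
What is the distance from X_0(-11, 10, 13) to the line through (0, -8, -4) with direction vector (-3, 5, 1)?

√174

Direction vector d = (-3, 5, 1).
AP = (-11, 18, 17), and AP × d = (-67, -40, -1).
|AP × d|² = 6090 and |d|² = 35, so the distance is √(6090/35) = √174.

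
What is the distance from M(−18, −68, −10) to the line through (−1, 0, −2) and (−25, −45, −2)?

A direction vector is d = (−24, −45, 0).
AP = (−17, −68, −8), and AP × d = (−360, 192, −867).
|AP × d|² = 918153 and |d|² = 2601, so the distance is √(918153/2601) = √353.

√353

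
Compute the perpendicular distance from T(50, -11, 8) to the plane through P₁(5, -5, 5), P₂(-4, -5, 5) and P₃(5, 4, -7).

3

P₁P₂ = (-9, 0, 0) and P₁P₃ = (0, 9, -12), so a normal is n = P₁P₂ × P₁P₃ = (0, -108, -81).
n = (0, -108, -81); n·P − 135 = 405; |n| = 135; distance = 405/135 = 3.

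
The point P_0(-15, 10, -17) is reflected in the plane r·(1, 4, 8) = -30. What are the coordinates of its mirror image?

(-13, 18, -1)

With n = (1, 4, 8), the signed offset is (n·P_0 − (-30))/|n|² = -81/81 = -1.
P_0' = P_0 − 2t·n = (-15, 10, -17) − (-2)·(1, 4, 8) = (-13, 18, -1).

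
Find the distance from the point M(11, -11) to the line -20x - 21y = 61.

d = |(-20)·11 + (-21)·(-11) − 61| / √(400 + 441) = |-50|/29 = 50/29.

50/29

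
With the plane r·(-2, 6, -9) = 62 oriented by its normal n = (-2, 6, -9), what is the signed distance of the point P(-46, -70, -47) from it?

n·P − 62 = 33.
|n| = 11, so the signed distance is 33/11 = 3.

3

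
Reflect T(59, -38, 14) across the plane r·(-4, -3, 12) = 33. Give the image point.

(775/13, -488/13, 158/13)

n = (-4, -3, 12), |n|² = 169, n·T − 33 = 13, so t = 13/169 = 1/13.
Foot F = T − (1/13)·n = (771/13, -491/13, 170/13); the reflection is 2F − T = (775/13, -488/13, 158/13).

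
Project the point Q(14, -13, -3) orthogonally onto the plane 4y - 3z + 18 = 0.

(14, -9, -6)

n = (0, 4, -3), |n|² = 25, and n·Q − (-18) = -25.
t = -25/25 = -1, so the foot is Q − t·n = (14, -13, -3) − (-1)·(0, 4, -3) = (14, -9, -6).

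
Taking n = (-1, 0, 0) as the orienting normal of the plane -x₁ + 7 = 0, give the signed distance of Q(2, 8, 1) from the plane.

n·Q − (-7) = 5.
|n| = 1, so the signed distance is 5/1 = 5.

5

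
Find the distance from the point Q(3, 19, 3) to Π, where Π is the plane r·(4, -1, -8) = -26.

Normal vector n = (4, -1, -8), and n·(3, 19, 3) - (-26) = -5.
|n| = √(16 + 1 + 64) = 9, so the distance is |-5|/9 = 5/9.

5/9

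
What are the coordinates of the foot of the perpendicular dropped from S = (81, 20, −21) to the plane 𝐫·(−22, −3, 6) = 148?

(-7, 8, 3)

n = (−22, −3, 6), |n|² = 529, and n·S − 148 = -2116.
t = -2116/529 = -4, so the foot is S − t·n = (81, 20, −21) − (-4)·(−22, −3, 6) = (−7, 8, 3).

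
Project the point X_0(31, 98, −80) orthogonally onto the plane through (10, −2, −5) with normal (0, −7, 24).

The perpendicular from X_0 has direction n = (0, −7, 24): r = (31, 98, −80) + t(0, −7, 24).
Substitute into the plane: n·(X_0 + tn) = -106 gives -2606 + 625t = -106, so t = 4.
Foot = (31, 98, −80) + 4·(0, −7, 24) = (31, 70, 16).

(31, 70, 16)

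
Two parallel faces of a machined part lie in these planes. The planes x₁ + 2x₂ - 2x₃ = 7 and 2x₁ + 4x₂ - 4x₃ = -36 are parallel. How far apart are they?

25/3

Divide the second equation by 2 to match normals: x₁ + 2x₂ - 2x₃ = -18.
With common normal n = (1, 2, -2) (|n| = 3), the distance is |7 − (-18)|/|n| = 25/3.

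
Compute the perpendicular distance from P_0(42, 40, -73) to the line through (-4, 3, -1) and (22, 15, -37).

√205

A direction vector is d = (26, 12, -36).
AP = (46, 37, -72), and AP × d = (-468, -216, -410).
|AP × d|² = 433780 and |d|² = 2116, so the distance is √(433780/2116) = √205.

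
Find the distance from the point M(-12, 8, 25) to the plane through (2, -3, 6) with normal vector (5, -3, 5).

8√59/59

The plane has equation n·(r − (2, -3, 6)) = 0, i.e. n·r = 49.
Then n·(-12, 8, 25) - 49 = -8.
|n| = √(25 + 9 + 25) = √59, so the distance is |-8|/√59 = 8/√59.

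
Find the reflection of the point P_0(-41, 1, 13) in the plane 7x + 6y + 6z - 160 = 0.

With n = (7, 6, 6), the signed offset is (n·P_0 − 160)/|n|² = -363/121 = -3.
P_0' = P_0 − 2t·n = (-41, 1, 13) − (-6)·(7, 6, 6) = (1, 37, 49).

(1, 37, 49)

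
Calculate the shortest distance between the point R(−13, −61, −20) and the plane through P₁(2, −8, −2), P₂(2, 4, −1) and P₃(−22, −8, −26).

1

P₁P₂ = (0, 12, 1) and P₁P₃ = (−24, 0, −24), so a normal is n = P₁P₂ × P₁P₃ = (−288, −24, 288).
d = |(-288)·(-13) + (-24)·(-61) + 288·(-20) − (-960)| / √(82944 + 576 + 82944) = |408| / 408 = 1.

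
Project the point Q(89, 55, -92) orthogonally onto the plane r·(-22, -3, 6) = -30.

n = (-22, -3, 6), |n|² = 529, and n·Q − (-30) = -2645.
t = -2645/529 = -5, so the foot is Q − t·n = (89, 55, -92) − (-5)·(-22, -3, 6) = (-21, 40, -62).

(-21, 40, -62)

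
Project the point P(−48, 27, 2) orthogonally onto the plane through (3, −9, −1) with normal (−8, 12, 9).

The perpendicular from P has direction n = (−8, 12, 9): r = (−48, 27, 2) + μ(−8, 12, 9).
Substitute into the plane: n·(P + μn) = -141 gives 726 + 289μ = -141, so μ = -3.
Foot = (−48, 27, 2) + (-3)·(−8, 12, 9) = (−24, −9, −25).

(-24, -9, -25)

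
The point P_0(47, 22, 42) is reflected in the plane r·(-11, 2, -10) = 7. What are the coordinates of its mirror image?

(-41, 38, -38)

With n = (-11, 2, -10), the signed offset is (n·P_0 − 7)/|n|² = -900/225 = -4.
P_0' = P_0 − 2t·n = (47, 22, 42) − (-8)·(-11, 2, -10) = (-41, 38, -38).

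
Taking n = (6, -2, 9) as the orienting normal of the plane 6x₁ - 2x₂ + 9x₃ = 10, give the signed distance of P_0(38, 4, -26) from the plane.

-24/11

n·P_0 − 10 = -24.
|n| = 11, so the signed distance is -24/11.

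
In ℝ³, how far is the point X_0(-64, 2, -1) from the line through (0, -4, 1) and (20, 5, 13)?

A direction vector is d = (20, 9, 12).
AP = (-64, 6, -2), and AP × d = (90, 728, -696).
|AP × d|² = 1022500 and |d|² = 625, so the distance is √(1022500/625) = √1636 = 2√409.

2√409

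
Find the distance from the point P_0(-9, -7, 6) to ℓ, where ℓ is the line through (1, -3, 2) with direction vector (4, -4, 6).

Direction vector d = (4, -4, 6).
AP = (-10, -4, 4), and AP × d = (-8, 76, 56).
|AP × d|² = 8976 and |d|² = 68, so the distance is √(8976/68) = √132 = 2√33.

2√33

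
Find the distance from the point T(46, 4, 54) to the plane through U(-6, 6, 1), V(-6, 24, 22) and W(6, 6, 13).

UV = (0, 18, 21) and UW = (12, 0, 12), so a normal is n = UV × UW = (216, 252, -216).
d = |216·46 + 252·4 + (-216)·54 − 0| / √(46656 + 63504 + 46656) = |-720| / 396 = 20/11.

20/11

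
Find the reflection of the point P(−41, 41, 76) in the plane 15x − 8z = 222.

n = (15, 0, −8), |n|² = 289, n·P − 222 = -1445, so t = -1445/289 = -5.
Foot F = P − (-5)·n = (34, 41, 36); the reflection is 2F − P = (109, 41, −4).

(109, 41, -4)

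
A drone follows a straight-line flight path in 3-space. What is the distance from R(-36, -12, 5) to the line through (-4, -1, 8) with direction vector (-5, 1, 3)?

Direction vector d = (-5, 1, 3).
AP = (-32, -11, -3), and AP × d = (-30, 111, -87).
|AP × d|² = 20790 and |d|² = 35, so the distance is √(20790/35) = √594 = 3√66.

3√66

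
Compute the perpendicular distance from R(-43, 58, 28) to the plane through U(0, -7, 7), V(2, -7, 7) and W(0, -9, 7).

UV = (2, 0, 0) and UW = (0, -2, 0), so a normal is n = UV × UW = (0, 0, -4).
Then n·(-43, 58, 28) - (-28) = -84.
|n| = √(0 + 0 + 16) = 4, so the distance is |-84|/4 = 21.

21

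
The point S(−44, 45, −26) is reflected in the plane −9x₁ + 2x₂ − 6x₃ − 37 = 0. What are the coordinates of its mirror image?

(46, 25, 34)

n = (−9, 2, −6), |n|² = 121, n·S − 37 = 605, so t = 605/121 = 5.
Foot F = S − 5·n = (1, 35, 4); the reflection is 2F − S = (46, 25, 34).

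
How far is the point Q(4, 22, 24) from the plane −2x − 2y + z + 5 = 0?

23/3

Normal vector n = (−2, −2, 1), and n·(4, 22, 24) − (−5) = −23.
|n| = √(4 + 4 + 1) = 3, so the distance is |-23|/3 = 23/3.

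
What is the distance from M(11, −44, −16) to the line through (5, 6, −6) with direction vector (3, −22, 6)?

2√130

Direction vector d = (3, −22, 6).
AP = (6, −50, −10); AP·d = 1058, |AP|² = 2636, |d|² = 529.
distance² = |AP|² − (AP·d)²/|d|² = 2636 − 1119364/529 = 520, so the distance is 2√130.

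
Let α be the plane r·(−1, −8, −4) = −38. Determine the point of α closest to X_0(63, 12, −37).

The perpendicular from X_0 has direction n = (−1, −8, −4): r = (63, 12, −37) + μ(−1, −8, −4).
Substitute into the plane: n·(X_0 + μn) = -38 gives -11 + 81μ = -38, so μ = -1/3.
Foot = (63, 12, −37) + (-1/3)·(−1, −8, −4) = (190/3, 44/3, −107/3).

(190/3, 44/3, -107/3)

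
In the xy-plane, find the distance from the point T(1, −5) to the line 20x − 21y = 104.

21/29

The normal to the line is n = (20, −21) with |n| = 29.
|n·T − 104| = |125 − 104| = 21, so the distance is 21/29.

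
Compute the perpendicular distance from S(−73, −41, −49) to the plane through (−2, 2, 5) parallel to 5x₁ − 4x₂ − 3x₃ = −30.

Parallel planes share the normal n = (5, −4, −3); since (−2, 2, 5) lies on the plane, its equation is 5x₁ − 4x₂ − 3x₃ = -33.
d = |5·(-73) + (-4)·(-41) + (-3)·(-49) − (-33)| / √(25 + 16 + 9) = |-21| / (5√2) = 21√2/10.

21√2/10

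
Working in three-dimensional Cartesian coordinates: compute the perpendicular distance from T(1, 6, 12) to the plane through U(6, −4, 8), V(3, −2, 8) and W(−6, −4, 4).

UV = (−3, 2, 0) and UW = (−12, 0, −4), so a normal is n = UV × UW = (−8, −12, 24).
n = (−8, −12, 24); n·P − 192 = 16; |n| = 28; distance = 16/28 = 4/7.

4/7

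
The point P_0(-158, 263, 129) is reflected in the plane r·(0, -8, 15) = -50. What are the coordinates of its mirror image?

With n = (0, -8, 15), the signed offset is (n·P_0 − (-50))/|n|² = -119/289 = -7/17.
P_0' = P_0 − 2t·n = (-158, 263, 129) − (-14/17)·(0, -8, 15) = (-158, 4359/17, 2403/17).

(-158, 4359/17, 2403/17)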